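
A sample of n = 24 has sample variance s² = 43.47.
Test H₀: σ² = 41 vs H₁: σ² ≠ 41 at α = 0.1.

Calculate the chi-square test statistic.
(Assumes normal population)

Answer: χ² = 24.3856, fail to reject H₀

Derivation:
df = n - 1 = 23
χ² = (n-1)s²/σ₀² = 23×43.47/41 = 24.3856
Critical values: χ²_{0.95,23} = 13.091, χ²_{0.05,23} = 35.172
Rejection region: χ² < 13.091 or χ² > 35.172
Decision: fail to reject H₀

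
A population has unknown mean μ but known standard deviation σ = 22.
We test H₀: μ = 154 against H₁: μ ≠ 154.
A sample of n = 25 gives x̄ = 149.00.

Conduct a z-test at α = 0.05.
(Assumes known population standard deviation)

Standard error: SE = σ/√n = 22/√25 = 4.4000
z-statistic: z = (x̄ - μ₀)/SE = (149.00 - 154)/4.4000 = -1.1364
Critical value: ±1.960
p-value = 0.2558
Decision: fail to reject H₀

Answer: z = -1.1364, fail to reject H₀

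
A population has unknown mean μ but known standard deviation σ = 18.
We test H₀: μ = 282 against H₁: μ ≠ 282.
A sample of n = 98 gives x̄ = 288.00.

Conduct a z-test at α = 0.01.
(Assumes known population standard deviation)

Answer: z = 3.2998, reject H₀

Derivation:
Standard error: SE = σ/√n = 18/√98 = 1.8183
z-statistic: z = (x̄ - μ₀)/SE = (288.00 - 282)/1.8183 = 3.2998
Critical value: ±2.576
p-value = 0.0010
Decision: reject H₀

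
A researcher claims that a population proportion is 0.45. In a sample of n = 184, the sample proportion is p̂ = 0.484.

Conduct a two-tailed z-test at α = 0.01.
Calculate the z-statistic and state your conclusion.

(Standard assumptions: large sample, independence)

Answer: z = 0.9270, fail to reject H₀

Derivation:
H₀: p = 0.45, H₁: p ≠ 0.45
Standard error: SE = √(p₀(1-p₀)/n) = √(0.45×0.55/184) = 0.036676
z-statistic: z = (p̂ - p₀)/SE = (0.484 - 0.45)/0.036676 = 0.9270
Critical value: z_0.005 = ±2.576
p-value = 0.3539
Decision: fail to reject H₀ at α = 0.01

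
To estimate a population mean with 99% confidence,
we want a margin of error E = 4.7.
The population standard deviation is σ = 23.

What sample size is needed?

Answer: n = 159

Derivation:
z_0.005 = 2.576
n = (z×σ/E)² = (2.576×23/4.7)²
n = 158.9102
Round up: n = 159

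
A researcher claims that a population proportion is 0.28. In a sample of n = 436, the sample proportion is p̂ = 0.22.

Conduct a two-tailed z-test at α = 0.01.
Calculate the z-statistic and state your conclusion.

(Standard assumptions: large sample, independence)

Answer: z = -2.7903, reject H₀

Derivation:
H₀: p = 0.28, H₁: p ≠ 0.28
Standard error: SE = √(p₀(1-p₀)/n) = √(0.28×0.72/436) = 0.021503
z-statistic: z = (p̂ - p₀)/SE = (0.22 - 0.28)/0.021503 = -2.7903
Critical value: z_0.005 = ±2.576
p-value = 0.0053
Decision: reject H₀ at α = 0.01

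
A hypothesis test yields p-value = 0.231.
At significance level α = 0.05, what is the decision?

Compare p-value to α:
0.231 ≥ 0.05
Decision: fail to reject H₀

Answer: fail to reject H₀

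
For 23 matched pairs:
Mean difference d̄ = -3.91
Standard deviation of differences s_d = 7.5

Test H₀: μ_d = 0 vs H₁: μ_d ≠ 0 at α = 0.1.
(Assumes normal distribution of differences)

df = n - 1 = 22
SE = s_d/√n = 7.5/√23 = 1.5639
t = d̄/SE = -3.91/1.5639 = -2.5002
Critical value: t_{0.05,22} = ±1.717
p-value ≈ 0.0204
Decision: reject H₀

Answer: t = -2.5002, reject H₀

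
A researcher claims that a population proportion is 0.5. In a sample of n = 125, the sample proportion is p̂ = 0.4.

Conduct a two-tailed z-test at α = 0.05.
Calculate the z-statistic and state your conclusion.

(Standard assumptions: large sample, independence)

H₀: p = 0.5, H₁: p ≠ 0.5
Standard error: SE = √(p₀(1-p₀)/n) = √(0.5×0.5/125) = 0.044721
z-statistic: z = (p̂ - p₀)/SE = (0.4 - 0.5)/0.044721 = -2.2361
Critical value: z_0.025 = ±1.960
p-value = 0.0253
Decision: reject H₀ at α = 0.05

Answer: z = -2.2361, reject H₀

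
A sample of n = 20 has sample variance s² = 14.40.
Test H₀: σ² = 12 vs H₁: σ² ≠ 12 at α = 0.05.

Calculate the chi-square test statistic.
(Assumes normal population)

Answer: χ² = 22.8000, fail to reject H₀

Derivation:
df = n - 1 = 19
χ² = (n-1)s²/σ₀² = 19×14.40/12 = 22.8000
Critical values: χ²_{0.975,19} = 8.907, χ²_{0.025,19} = 32.852
Rejection region: χ² < 8.907 or χ² > 32.852
Decision: fail to reject H₀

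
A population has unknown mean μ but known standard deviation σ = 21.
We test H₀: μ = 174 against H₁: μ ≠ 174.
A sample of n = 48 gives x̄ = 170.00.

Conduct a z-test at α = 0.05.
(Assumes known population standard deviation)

Answer: z = -1.3197, fail to reject H₀

Derivation:
Standard error: SE = σ/√n = 21/√48 = 3.0311
z-statistic: z = (x̄ - μ₀)/SE = (170.00 - 174)/3.0311 = -1.3197
Critical value: ±1.960
p-value = 0.1869
Decision: fail to reject H₀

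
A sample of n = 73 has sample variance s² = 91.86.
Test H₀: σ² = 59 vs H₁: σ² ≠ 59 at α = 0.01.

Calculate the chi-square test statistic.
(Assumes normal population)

df = n - 1 = 72
χ² = (n-1)s²/σ₀² = 72×91.86/59 = 112.1003
Critical values: χ²_{0.995,72} = 44.843, χ²_{0.005,72} = 106.648
Rejection region: χ² < 44.843 or χ² > 106.648
Decision: reject H₀

Answer: χ² = 112.1003, reject H₀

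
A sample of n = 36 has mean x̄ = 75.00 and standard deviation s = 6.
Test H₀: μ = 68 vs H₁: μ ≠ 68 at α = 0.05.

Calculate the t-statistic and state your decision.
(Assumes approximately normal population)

df = n - 1 = 35
SE = s/√n = 6/√36 = 1.0000
t = (x̄ - μ₀)/SE = (75.00 - 68)/1.0000 = 7.0000
Critical value: t_{0.025,35} = ±2.030
p-value < 0.0001
Decision: reject H₀

Answer: t = 7.0000, reject H₀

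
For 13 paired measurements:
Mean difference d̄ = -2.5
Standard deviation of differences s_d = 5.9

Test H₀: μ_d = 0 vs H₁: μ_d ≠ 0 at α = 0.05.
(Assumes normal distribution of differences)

df = n - 1 = 12
SE = s_d/√n = 5.9/√13 = 1.6364
t = d̄/SE = -2.5/1.6364 = -1.5277
Critical value: t_{0.025,12} = ±2.179
p-value ≈ 0.1525
Decision: fail to reject H₀

Answer: t = -1.5277, fail to reject H₀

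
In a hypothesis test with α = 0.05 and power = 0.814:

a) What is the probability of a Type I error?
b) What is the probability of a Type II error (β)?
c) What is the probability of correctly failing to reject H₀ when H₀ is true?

a) Type I error probability = α = 0.05
b) Power = P(reject H₀ | H₁ true) = 1 - β = 0.814, so Type II error probability = β = 1 - Power = 0.186
c) P(fail to reject H₀ | H₀ true) = 1 - α = 0.95

Answer: a) 0.05, b) 0.186, c) 0.95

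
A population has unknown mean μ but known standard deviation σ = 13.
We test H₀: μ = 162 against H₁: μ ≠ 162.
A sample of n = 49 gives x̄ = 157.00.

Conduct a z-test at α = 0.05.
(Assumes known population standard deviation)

Answer: z = -2.6924, reject H₀

Derivation:
Standard error: SE = σ/√n = 13/√49 = 1.8571
z-statistic: z = (x̄ - μ₀)/SE = (157.00 - 162)/1.8571 = -2.6924
Critical value: ±1.960
p-value = 0.0071
Decision: reject H₀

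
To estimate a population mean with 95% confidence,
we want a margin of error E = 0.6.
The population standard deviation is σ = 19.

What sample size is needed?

Answer: n = 3853

Derivation:
z_0.025 = 1.960
n = (z×σ/E)² = (1.960×19/0.6)²
n = 3852.2711
Round up: n = 3853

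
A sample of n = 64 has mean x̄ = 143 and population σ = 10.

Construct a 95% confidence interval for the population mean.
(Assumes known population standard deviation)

Answer: (140.5500, 145.4500)

Derivation:
Confidence level: 95%, α = 0.05
z_0.025 = 1.960
SE = σ/√n = 10/√64 = 1.2500
Margin of error = 1.960 × 1.2500 = 2.4500
CI: x̄ ± margin = 143 ± 2.4500
CI: (140.5500, 145.4500)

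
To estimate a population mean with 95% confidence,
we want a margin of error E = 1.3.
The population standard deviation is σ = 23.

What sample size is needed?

z_0.025 = 1.960
n = (z×σ/E)² = (1.960×23/1.3)²
n = 1202.4890
Round up: n = 1203

Answer: n = 1203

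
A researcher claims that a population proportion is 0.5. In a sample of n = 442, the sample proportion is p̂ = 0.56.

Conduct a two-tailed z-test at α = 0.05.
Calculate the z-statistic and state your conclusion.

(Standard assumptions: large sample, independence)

Answer: z = 2.5228, reject H₀

Derivation:
H₀: p = 0.5, H₁: p ≠ 0.5
Standard error: SE = √(p₀(1-p₀)/n) = √(0.5×0.5/442) = 0.023783
z-statistic: z = (p̂ - p₀)/SE = (0.56 - 0.5)/0.023783 = 2.5228
Critical value: z_0.025 = ±1.960
p-value = 0.0116
Decision: reject H₀ at α = 0.05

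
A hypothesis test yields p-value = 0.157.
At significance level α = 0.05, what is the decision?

Answer: fail to reject H₀

Derivation:
Compare p-value to α:
0.157 ≥ 0.05
Decision: fail to reject H₀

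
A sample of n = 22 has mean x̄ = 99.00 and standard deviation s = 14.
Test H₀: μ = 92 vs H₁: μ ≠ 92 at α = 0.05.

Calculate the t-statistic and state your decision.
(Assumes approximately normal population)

df = n - 1 = 21
SE = s/√n = 14/√22 = 2.9848
t = (x̄ - μ₀)/SE = (99.00 - 92)/2.9848 = 2.3452
Critical value: t_{0.025,21} = ±2.080
p-value ≈ 0.0289
Decision: reject H₀

Answer: t = 2.3452, reject H₀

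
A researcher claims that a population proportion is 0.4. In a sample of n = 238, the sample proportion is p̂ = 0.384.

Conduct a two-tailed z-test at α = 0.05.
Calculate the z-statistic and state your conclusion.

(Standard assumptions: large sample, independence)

H₀: p = 0.4, H₁: p ≠ 0.4
Standard error: SE = √(p₀(1-p₀)/n) = √(0.4×0.6/238) = 0.031755
z-statistic: z = (p̂ - p₀)/SE = (0.384 - 0.4)/0.031755 = -0.5039
Critical value: z_0.025 = ±1.960
p-value = 0.6143
Decision: fail to reject H₀ at α = 0.05

Answer: z = -0.5039, fail to reject H₀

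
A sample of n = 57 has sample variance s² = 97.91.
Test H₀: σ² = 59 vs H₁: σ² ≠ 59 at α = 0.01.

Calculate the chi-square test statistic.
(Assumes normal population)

Answer: χ² = 92.9315, reject H₀

Derivation:
df = n - 1 = 56
χ² = (n-1)s²/σ₀² = 56×97.91/59 = 92.9315
Critical values: χ²_{0.995,56} = 32.490, χ²_{0.005,56} = 86.994
Rejection region: χ² < 32.490 or χ² > 86.994
Decision: reject H₀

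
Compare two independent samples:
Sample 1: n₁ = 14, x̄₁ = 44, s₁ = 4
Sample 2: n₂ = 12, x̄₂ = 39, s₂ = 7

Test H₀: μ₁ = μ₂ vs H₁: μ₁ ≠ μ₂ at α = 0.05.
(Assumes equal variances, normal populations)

Answer: t = 2.2781, reject H₀

Derivation:
Pooled variance: s²_p = [13×4² + 11×7²]/(24) = 31.1250
s_p = 5.5790
SE = s_p×√(1/n₁ + 1/n₂) = 5.5790×√(1/14 + 1/12) = 2.1948
t = (x̄₁ - x̄₂)/SE = (44 - 39)/2.1948 = 2.2781
df = 24, t-critical = ±2.064
Decision: reject H₀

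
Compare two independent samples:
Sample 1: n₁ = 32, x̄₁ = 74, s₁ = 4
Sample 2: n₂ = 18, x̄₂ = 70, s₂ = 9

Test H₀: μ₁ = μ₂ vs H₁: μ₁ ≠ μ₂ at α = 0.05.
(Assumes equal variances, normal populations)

Pooled variance: s²_p = [31×4² + 17×9²]/(48) = 39.0208
s_p = 6.2467
SE = s_p×√(1/n₁ + 1/n₂) = 6.2467×√(1/32 + 1/18) = 1.8405
t = (x̄₁ - x̄₂)/SE = (74 - 70)/1.8405 = 2.1733
df = 48, t-critical = ±2.011
Decision: reject H₀

Answer: t = 2.1733, reject H₀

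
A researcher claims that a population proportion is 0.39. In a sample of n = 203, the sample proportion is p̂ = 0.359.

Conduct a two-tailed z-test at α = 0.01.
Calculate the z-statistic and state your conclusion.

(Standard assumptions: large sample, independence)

Answer: z = -0.9056, fail to reject H₀

Derivation:
H₀: p = 0.39, H₁: p ≠ 0.39
Standard error: SE = √(p₀(1-p₀)/n) = √(0.39×0.61/203) = 0.034233
z-statistic: z = (p̂ - p₀)/SE = (0.359 - 0.39)/0.034233 = -0.9056
Critical value: z_0.005 = ±2.576
p-value = 0.3651
Decision: fail to reject H₀ at α = 0.01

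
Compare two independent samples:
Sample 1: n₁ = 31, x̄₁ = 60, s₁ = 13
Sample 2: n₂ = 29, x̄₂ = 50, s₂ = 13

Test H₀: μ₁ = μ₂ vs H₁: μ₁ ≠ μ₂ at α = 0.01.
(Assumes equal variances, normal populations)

Pooled variance: s²_p = [30×13² + 28×13²]/(58) = 169.0000
s_p = 13.0000
SE = s_p×√(1/n₁ + 1/n₂) = 13.0000×√(1/31 + 1/29) = 3.3585
t = (x̄₁ - x̄₂)/SE = (60 - 50)/3.3585 = 2.9775
df = 58, t-critical = ±2.663
Decision: reject H₀

Answer: t = 2.9775, reject H₀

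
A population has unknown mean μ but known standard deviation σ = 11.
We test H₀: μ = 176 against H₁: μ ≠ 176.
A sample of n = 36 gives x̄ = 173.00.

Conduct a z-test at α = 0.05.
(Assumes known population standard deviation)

Standard error: SE = σ/√n = 11/√36 = 1.8333
z-statistic: z = (x̄ - μ₀)/SE = (173.00 - 176)/1.8333 = -1.6364
Critical value: ±1.960
p-value = 0.1018
Decision: fail to reject H₀

Answer: z = -1.6364, fail to reject H₀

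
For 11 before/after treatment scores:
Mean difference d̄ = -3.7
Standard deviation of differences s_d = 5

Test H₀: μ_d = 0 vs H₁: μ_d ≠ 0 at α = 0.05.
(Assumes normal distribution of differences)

df = n - 1 = 10
SE = s_d/√n = 5/√11 = 1.5076
t = d̄/SE = -3.7/1.5076 = -2.4542
Critical value: t_{0.025,10} = ±2.228
p-value ≈ 0.0340
Decision: reject H₀

Answer: t = -2.4542, reject H₀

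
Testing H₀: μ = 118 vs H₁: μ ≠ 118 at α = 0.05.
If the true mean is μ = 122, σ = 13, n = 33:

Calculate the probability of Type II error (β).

SE = σ/√n = 13/√33 = 2.2630
Critical values: μ₀ ± z_0.025×SE = 118 ± 1.960×2.2630
Acceptance region: (113.5645, 122.4355)
Under H₁ (μ = 122): z_high = (122.4355 - 122)/2.2630 = 0.1924, z_low = (113.5645 - 122)/2.2630 = -3.7276
β = P(not reject | H₁) = Φ(0.1924) - Φ(-3.7276) ≈ 0.5762

Answer: β ≈ 0.5762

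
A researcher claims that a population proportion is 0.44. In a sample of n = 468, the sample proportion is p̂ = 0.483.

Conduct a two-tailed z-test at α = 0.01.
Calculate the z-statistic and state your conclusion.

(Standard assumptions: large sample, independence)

H₀: p = 0.44, H₁: p ≠ 0.44
Standard error: SE = √(p₀(1-p₀)/n) = √(0.44×0.56/468) = 0.022945
z-statistic: z = (p̂ - p₀)/SE = (0.483 - 0.44)/0.022945 = 1.8740
Critical value: z_0.005 = ±2.576
p-value = 0.0609
Decision: fail to reject H₀ at α = 0.01

Answer: z = 1.8740, fail to reject H₀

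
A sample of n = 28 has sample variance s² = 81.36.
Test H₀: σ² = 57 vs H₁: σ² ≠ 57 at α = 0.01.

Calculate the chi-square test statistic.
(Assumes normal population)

Answer: χ² = 38.5389, fail to reject H₀

Derivation:
df = n - 1 = 27
χ² = (n-1)s²/σ₀² = 27×81.36/57 = 38.5389
Critical values: χ²_{0.995,27} = 11.808, χ²_{0.005,27} = 49.645
Rejection region: χ² < 11.808 or χ² > 49.645
Decision: fail to reject H₀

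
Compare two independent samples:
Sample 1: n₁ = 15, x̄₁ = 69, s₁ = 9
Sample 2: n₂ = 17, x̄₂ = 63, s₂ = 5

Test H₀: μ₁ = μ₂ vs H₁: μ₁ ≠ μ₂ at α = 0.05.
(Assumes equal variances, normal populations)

Pooled variance: s²_p = [14×9² + 16×5²]/(30) = 51.1333
s_p = 7.1508
SE = s_p×√(1/n₁ + 1/n₂) = 7.1508×√(1/15 + 1/17) = 2.5331
t = (x̄₁ - x̄₂)/SE = (69 - 63)/2.5331 = 2.3686
df = 30, t-critical = ±2.042
Decision: reject H₀

Answer: t = 2.3686, reject H₀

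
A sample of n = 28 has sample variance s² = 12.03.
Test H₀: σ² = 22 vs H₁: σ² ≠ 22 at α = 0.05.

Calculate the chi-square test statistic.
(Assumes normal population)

df = n - 1 = 27
χ² = (n-1)s²/σ₀² = 27×12.03/22 = 14.7641
Critical values: χ²_{0.975,27} = 14.573, χ²_{0.025,27} = 43.195
Rejection region: χ² < 14.573 or χ² > 43.195
Decision: fail to reject H₀

Answer: χ² = 14.7641, fail to reject H₀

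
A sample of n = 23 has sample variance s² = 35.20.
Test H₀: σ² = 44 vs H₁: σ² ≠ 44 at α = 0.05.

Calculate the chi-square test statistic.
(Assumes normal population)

df = n - 1 = 22
χ² = (n-1)s²/σ₀² = 22×35.20/44 = 17.6000
Critical values: χ²_{0.975,22} = 10.982, χ²_{0.025,22} = 36.781
Rejection region: χ² < 10.982 or χ² > 36.781
Decision: fail to reject H₀

Answer: χ² = 17.6000, fail to reject H₀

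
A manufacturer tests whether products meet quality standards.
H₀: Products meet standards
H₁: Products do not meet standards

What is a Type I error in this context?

Answer: Rejecting good products that actually meet standards

Derivation:
Type I error (α): Rejecting H₀ when H₀ is true
Type II error (β): Failing to reject H₀ when H₁ is true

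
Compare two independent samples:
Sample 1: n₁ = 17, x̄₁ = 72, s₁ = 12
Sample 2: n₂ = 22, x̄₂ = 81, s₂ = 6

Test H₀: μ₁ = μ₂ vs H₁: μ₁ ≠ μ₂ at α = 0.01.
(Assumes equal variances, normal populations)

Pooled variance: s²_p = [16×12² + 21×6²]/(37) = 82.7027
s_p = 9.0941
SE = s_p×√(1/n₁ + 1/n₂) = 9.0941×√(1/17 + 1/22) = 2.9367
t = (x̄₁ - x̄₂)/SE = (72 - 81)/2.9367 = -3.0647
df = 37, t-critical = ±2.715
Decision: reject H₀

Answer: t = -3.0647, reject H₀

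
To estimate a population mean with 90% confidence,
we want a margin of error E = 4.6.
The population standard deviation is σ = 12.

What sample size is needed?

z_0.05 = 1.645
n = (z×σ/E)² = (1.645×12/4.6)²
n = 18.4153
Round up: n = 19

Answer: n = 19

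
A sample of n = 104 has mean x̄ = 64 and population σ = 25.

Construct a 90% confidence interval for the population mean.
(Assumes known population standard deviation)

Answer: (59.9673, 68.0327)

Derivation:
Confidence level: 90%, α = 0.1
z_0.05 = 1.645
SE = σ/√n = 25/√104 = 2.4515
Margin of error = 1.645 × 2.4515 = 4.0327
CI: x̄ ± margin = 64 ± 4.0327
CI: (59.9673, 68.0327)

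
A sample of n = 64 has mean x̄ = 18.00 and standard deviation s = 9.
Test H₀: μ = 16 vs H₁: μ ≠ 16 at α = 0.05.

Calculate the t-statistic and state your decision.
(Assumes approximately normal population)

Answer: t = 1.7778, fail to reject H₀

Derivation:
df = n - 1 = 63
SE = s/√n = 9/√64 = 1.1250
t = (x̄ - μ₀)/SE = (18.00 - 16)/1.1250 = 1.7778
Critical value: t_{0.025,63} = ±1.998
p-value ≈ 0.0803
Decision: fail to reject H₀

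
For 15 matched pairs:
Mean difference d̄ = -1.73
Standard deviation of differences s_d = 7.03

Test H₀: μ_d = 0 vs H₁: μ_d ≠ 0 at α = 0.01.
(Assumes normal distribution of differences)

df = n - 1 = 14
SE = s_d/√n = 7.03/√15 = 1.8151
t = d̄/SE = -1.73/1.8151 = -0.9531
Critical value: t_{0.005,14} = ±2.977
p-value ≈ 0.3567
Decision: fail to reject H₀

Answer: t = -0.9531, fail to reject H₀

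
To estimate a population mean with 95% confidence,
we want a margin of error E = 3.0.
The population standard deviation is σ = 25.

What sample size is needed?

z_0.025 = 1.960
n = (z×σ/E)² = (1.960×25/3.0)²
n = 266.7778
Round up: n = 267

Answer: n = 267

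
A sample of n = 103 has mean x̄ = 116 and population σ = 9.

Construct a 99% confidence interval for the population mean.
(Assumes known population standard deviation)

Answer: (113.7156, 118.2844)

Derivation:
Confidence level: 99%, α = 0.01
z_0.005 = 2.576
SE = σ/√n = 9/√103 = 0.8868
Margin of error = 2.576 × 0.8868 = 2.2844
CI: x̄ ± margin = 116 ± 2.2844
CI: (113.7156, 118.2844)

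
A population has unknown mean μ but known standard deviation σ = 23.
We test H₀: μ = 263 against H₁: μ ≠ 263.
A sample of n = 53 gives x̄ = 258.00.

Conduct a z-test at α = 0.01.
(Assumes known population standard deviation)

Standard error: SE = σ/√n = 23/√53 = 3.1593
z-statistic: z = (x̄ - μ₀)/SE = (258.00 - 263)/3.1593 = -1.5826
Critical value: ±2.576
p-value = 0.1135
Decision: fail to reject H₀

Answer: z = -1.5826, fail to reject H₀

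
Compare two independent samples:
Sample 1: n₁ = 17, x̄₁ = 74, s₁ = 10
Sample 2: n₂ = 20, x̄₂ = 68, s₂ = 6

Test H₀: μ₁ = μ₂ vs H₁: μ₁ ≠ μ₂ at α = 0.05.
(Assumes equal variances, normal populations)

Pooled variance: s²_p = [16×10² + 19×6²]/(35) = 65.2571
s_p = 8.0782
SE = s_p×√(1/n₁ + 1/n₂) = 8.0782×√(1/17 + 1/20) = 2.6649
t = (x̄₁ - x̄₂)/SE = (74 - 68)/2.6649 = 2.2515
df = 35, t-critical = ±2.030
Decision: reject H₀

Answer: t = 2.2515, reject H₀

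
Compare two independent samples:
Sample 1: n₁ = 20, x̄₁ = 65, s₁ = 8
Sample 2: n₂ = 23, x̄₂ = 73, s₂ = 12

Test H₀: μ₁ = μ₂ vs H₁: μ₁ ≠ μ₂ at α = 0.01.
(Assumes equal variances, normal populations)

Answer: t = -2.5304, fail to reject H₀

Derivation:
Pooled variance: s²_p = [19×8² + 22×12²]/(41) = 106.9268
s_p = 10.3405
SE = s_p×√(1/n₁ + 1/n₂) = 10.3405×√(1/20 + 1/23) = 3.1615
t = (x̄₁ - x̄₂)/SE = (65 - 73)/3.1615 = -2.5304
df = 41, t-critical = ±2.701
Decision: fail to reject H₀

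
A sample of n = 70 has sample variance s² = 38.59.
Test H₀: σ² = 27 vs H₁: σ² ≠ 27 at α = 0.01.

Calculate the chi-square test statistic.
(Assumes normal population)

Answer: χ² = 98.6189, fail to reject H₀

Derivation:
df = n - 1 = 69
χ² = (n-1)s²/σ₀² = 69×38.59/27 = 98.6189
Critical values: χ²_{0.995,69} = 42.494, χ²_{0.005,69} = 102.996
Rejection region: χ² < 42.494 or χ² > 102.996
Decision: fail to reject H₀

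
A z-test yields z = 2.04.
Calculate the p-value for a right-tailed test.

For z = 2.04:
p = P(Z > 2.04) = 1 - Φ(2.04) = 0.0207

Answer: p-value ≈ 0.0207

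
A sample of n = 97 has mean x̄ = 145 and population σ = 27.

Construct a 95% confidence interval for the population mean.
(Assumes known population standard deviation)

Answer: (139.6269, 150.3731)

Derivation:
Confidence level: 95%, α = 0.05
z_0.025 = 1.960
SE = σ/√n = 27/√97 = 2.7414
Margin of error = 1.960 × 2.7414 = 5.3731
CI: x̄ ± margin = 145 ± 5.3731
CI: (139.6269, 150.3731)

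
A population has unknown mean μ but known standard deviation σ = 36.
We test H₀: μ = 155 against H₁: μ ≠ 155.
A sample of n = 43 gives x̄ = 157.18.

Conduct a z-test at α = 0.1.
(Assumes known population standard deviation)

Answer: z = 0.3971, fail to reject H₀

Derivation:
Standard error: SE = σ/√n = 36/√43 = 5.4899
z-statistic: z = (x̄ - μ₀)/SE = (157.18 - 155)/5.4899 = 0.3971
Critical value: ±1.645
p-value = 0.6913
Decision: fail to reject H₀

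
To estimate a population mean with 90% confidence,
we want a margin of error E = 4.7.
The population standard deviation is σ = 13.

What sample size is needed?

z_0.05 = 1.645
n = (z×σ/E)² = (1.645×13/4.7)²
n = 20.7025
Round up: n = 21

Answer: n = 21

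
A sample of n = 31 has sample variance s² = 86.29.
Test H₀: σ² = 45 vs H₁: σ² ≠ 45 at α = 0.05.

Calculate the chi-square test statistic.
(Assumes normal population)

df = n - 1 = 30
χ² = (n-1)s²/σ₀² = 30×86.29/45 = 57.5267
Critical values: χ²_{0.975,30} = 16.791, χ²_{0.025,30} = 46.979
Rejection region: χ² < 16.791 or χ² > 46.979
Decision: reject H₀

Answer: χ² = 57.5267, reject H₀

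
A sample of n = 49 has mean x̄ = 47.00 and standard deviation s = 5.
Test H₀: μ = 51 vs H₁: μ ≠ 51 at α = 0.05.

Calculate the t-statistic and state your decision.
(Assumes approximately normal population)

Answer: t = -5.5999, reject H₀

Derivation:
df = n - 1 = 48
SE = s/√n = 5/√49 = 0.7143
t = (x̄ - μ₀)/SE = (47.00 - 51)/0.7143 = -5.5999
Critical value: t_{0.025,48} = ±2.011
p-value < 0.0001
Decision: reject H₀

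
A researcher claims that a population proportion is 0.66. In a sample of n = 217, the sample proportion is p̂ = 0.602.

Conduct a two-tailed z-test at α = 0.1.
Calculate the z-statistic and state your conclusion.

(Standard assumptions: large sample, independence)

Answer: z = -1.8037, reject H₀

Derivation:
H₀: p = 0.66, H₁: p ≠ 0.66
Standard error: SE = √(p₀(1-p₀)/n) = √(0.66×0.34/217) = 0.032157
z-statistic: z = (p̂ - p₀)/SE = (0.602 - 0.66)/0.032157 = -1.8037
Critical value: z_0.05 = ±1.645
p-value = 0.0713
Decision: reject H₀ at α = 0.1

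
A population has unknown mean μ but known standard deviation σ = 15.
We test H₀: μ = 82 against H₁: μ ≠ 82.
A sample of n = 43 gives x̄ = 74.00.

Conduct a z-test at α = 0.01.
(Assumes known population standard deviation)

Standard error: SE = σ/√n = 15/√43 = 2.2875
z-statistic: z = (x̄ - μ₀)/SE = (74.00 - 82)/2.2875 = -3.4973
Critical value: ±2.576
p-value = 0.0005
Decision: reject H₀

Answer: z = -3.4973, reject H₀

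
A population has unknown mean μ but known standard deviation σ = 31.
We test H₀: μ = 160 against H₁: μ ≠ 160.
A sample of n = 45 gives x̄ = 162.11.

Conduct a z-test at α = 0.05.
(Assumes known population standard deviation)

Standard error: SE = σ/√n = 31/√45 = 4.6212
z-statistic: z = (x̄ - μ₀)/SE = (162.11 - 160)/4.6212 = 0.4566
Critical value: ±1.960
p-value = 0.6480
Decision: fail to reject H₀

Answer: z = 0.4566, fail to reject H₀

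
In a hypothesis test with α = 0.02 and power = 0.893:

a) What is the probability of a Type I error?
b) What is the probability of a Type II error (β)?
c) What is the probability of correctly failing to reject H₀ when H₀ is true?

a) Type I error probability = α = 0.02
b) Power = P(reject H₀ | H₁ true) = 1 - β = 0.893, so Type II error probability = β = 1 - Power = 0.107
c) P(fail to reject H₀ | H₀ true) = 1 - α = 0.98

Answer: a) 0.02, b) 0.107, c) 0.98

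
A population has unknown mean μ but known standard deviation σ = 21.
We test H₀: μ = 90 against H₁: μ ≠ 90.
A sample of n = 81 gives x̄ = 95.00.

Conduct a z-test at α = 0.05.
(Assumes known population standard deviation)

Standard error: SE = σ/√n = 21/√81 = 2.3333
z-statistic: z = (x̄ - μ₀)/SE = (95.00 - 90)/2.3333 = 2.1429
Critical value: ±1.960
p-value = 0.0321
Decision: reject H₀

Answer: z = 2.1429, reject H₀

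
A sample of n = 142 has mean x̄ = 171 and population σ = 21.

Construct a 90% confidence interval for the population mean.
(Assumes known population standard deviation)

Answer: (168.1010, 173.8990)

Derivation:
Confidence level: 90%, α = 0.1
z_0.05 = 1.645
SE = σ/√n = 21/√142 = 1.7623
Margin of error = 1.645 × 1.7623 = 2.8990
CI: x̄ ± margin = 171 ± 2.8990
CI: (168.1010, 173.8990)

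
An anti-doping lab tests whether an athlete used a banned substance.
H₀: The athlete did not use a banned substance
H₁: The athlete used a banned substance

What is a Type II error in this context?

Answer: Failing to detect doping in an athlete who used a banned substance

Derivation:
Type I error: rejecting H₀ when it is actually true (false positive).
Type II error: failing to reject H₀ when H₁ is actually true (false negative).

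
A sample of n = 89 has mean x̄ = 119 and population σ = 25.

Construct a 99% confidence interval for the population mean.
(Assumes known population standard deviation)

Confidence level: 99%, α = 0.01
z_0.005 = 2.576
SE = σ/√n = 25/√89 = 2.6500
Margin of error = 2.576 × 2.6500 = 6.8264
CI: x̄ ± margin = 119 ± 6.8264
CI: (112.1736, 125.8264)

Answer: (112.1736, 125.8264)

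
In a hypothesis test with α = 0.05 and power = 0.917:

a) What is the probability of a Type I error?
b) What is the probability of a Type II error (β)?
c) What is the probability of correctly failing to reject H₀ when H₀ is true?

Answer: a) 0.05, b) 0.083, c) 0.95

Derivation:
a) Type I error probability = α = 0.05
b) Power = P(reject H₀ | H₁ true) = 1 - β = 0.917, so Type II error probability = β = 1 - Power = 0.083
c) P(fail to reject H₀ | H₀ true) = 1 - α = 0.95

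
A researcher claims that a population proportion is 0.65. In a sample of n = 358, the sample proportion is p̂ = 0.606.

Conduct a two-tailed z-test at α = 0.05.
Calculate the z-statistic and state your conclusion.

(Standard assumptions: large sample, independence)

H₀: p = 0.65, H₁: p ≠ 0.65
Standard error: SE = √(p₀(1-p₀)/n) = √(0.65×0.35/358) = 0.025209
z-statistic: z = (p̂ - p₀)/SE = (0.606 - 0.65)/0.025209 = -1.7454
Critical value: z_0.025 = ±1.960
p-value = 0.0809
Decision: fail to reject H₀ at α = 0.05

Answer: z = -1.7454, fail to reject H₀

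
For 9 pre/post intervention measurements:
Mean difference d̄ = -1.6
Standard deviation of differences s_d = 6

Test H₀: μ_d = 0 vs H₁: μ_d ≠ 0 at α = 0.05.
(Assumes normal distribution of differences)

df = n - 1 = 8
SE = s_d/√n = 6/√9 = 2.0000
t = d̄/SE = -1.6/2.0000 = -0.8000
Critical value: t_{0.025,8} = ±2.306
p-value ≈ 0.4468
Decision: fail to reject H₀

Answer: t = -0.8000, fail to reject H₀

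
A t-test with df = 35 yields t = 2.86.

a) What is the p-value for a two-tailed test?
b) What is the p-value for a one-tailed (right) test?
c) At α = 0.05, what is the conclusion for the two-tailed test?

Answer: a) 0.0071, b) 0.0035, c) reject H₀

Derivation:
Using t-distribution with df = 35:
a) Two-tailed: p = 2×P(T > 2.86) = 0.0071
b) One-tailed: p = P(T > 2.86) = 0.0035
c) 0.0071 < 0.05, reject H₀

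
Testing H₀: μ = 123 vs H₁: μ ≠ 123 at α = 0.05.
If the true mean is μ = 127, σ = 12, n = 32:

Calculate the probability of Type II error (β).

Answer: β ≈ 0.5296

Derivation:
SE = σ/√n = 12/√32 = 2.1213
Critical values: μ₀ ± z_0.025×SE = 123 ± 1.960×2.1213
Acceptance region: (118.8423, 127.1577)
Under H₁ (μ = 127): z_high = (127.1577 - 127)/2.1213 = 0.0743, z_low = (118.8423 - 127)/2.1213 = -3.8456
β = P(not reject | H₁) = Φ(0.0743) - Φ(-3.8456) ≈ 0.5296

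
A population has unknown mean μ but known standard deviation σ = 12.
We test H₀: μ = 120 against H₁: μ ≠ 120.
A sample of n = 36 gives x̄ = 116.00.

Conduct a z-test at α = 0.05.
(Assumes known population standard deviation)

Standard error: SE = σ/√n = 12/√36 = 2.0000
z-statistic: z = (x̄ - μ₀)/SE = (116.00 - 120)/2.0000 = -2.0000
Critical value: ±1.960
p-value = 0.0455
Decision: reject H₀

Answer: z = -2.0000, reject H₀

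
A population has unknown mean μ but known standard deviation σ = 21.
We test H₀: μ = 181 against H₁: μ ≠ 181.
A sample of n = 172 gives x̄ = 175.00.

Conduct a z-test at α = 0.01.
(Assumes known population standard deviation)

Answer: z = -3.7472, reject H₀

Derivation:
Standard error: SE = σ/√n = 21/√172 = 1.6012
z-statistic: z = (x̄ - μ₀)/SE = (175.00 - 181)/1.6012 = -3.7472
Critical value: ±2.576
p-value = 0.0002
Decision: reject H₀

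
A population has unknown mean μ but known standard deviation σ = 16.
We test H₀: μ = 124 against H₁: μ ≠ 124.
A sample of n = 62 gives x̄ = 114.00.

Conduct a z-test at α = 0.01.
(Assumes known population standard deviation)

Answer: z = -4.9213, reject H₀

Derivation:
Standard error: SE = σ/√n = 16/√62 = 2.0320
z-statistic: z = (x̄ - μ₀)/SE = (114.00 - 124)/2.0320 = -4.9213
Critical value: ±2.576
p-value < 0.0001
Decision: reject H₀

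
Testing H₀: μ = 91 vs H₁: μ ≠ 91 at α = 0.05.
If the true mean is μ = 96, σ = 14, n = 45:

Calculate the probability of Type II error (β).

Answer: β ≈ 0.3315

Derivation:
SE = σ/√n = 14/√45 = 2.0870
Critical values: μ₀ ± z_0.025×SE = 91 ± 1.960×2.0870
Acceptance region: (86.9095, 95.0905)
Under H₁ (μ = 96): z_high = (95.0905 - 96)/2.0870 = -0.4358, z_low = (86.9095 - 96)/2.0870 = -4.3558
β = P(not reject | H₁) = Φ(-0.4358) - Φ(-4.3558) ≈ 0.3315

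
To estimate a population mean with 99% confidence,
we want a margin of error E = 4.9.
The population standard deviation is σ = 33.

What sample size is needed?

Answer: n = 301

Derivation:
z_0.005 = 2.576
n = (z×σ/E)² = (2.576×33/4.9)²
n = 300.9729
Round up: n = 301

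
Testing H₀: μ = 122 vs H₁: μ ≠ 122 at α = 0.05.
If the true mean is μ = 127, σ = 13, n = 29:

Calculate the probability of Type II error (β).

Answer: β ≈ 0.4557

Derivation:
SE = σ/√n = 13/√29 = 2.4140
Critical values: μ₀ ± z_0.025×SE = 122 ± 1.960×2.4140
Acceptance region: (117.2686, 126.7314)
Under H₁ (μ = 127): z_high = (126.7314 - 127)/2.4140 = -0.1113, z_low = (117.2686 - 127)/2.4140 = -4.0312
β = P(not reject | H₁) = Φ(-0.1113) - Φ(-4.0312) ≈ 0.4557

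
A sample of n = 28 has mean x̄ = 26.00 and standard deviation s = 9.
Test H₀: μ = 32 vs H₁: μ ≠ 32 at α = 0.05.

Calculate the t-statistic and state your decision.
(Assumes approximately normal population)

df = n - 1 = 27
SE = s/√n = 9/√28 = 1.7008
t = (x̄ - μ₀)/SE = (26.00 - 32)/1.7008 = -3.5278
Critical value: t_{0.025,27} = ±2.052
p-value ≈ 0.0015
Decision: reject H₀

Answer: t = -3.5278, reject H₀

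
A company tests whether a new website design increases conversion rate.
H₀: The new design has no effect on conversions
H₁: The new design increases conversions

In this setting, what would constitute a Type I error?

Answer: Switching to a new design that doesn't actually help

Derivation:
Type I error: rejecting H₀ when it is actually true (false positive).
Type II error: failing to reject H₀ when H₁ is actually true (false negative).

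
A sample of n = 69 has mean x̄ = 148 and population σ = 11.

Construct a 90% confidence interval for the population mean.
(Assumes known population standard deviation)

Confidence level: 90%, α = 0.1
z_0.05 = 1.645
SE = σ/√n = 11/√69 = 1.3242
Margin of error = 1.645 × 1.3242 = 2.1783
CI: x̄ ± margin = 148 ± 2.1783
CI: (145.8217, 150.1783)

Answer: (145.8217, 150.1783)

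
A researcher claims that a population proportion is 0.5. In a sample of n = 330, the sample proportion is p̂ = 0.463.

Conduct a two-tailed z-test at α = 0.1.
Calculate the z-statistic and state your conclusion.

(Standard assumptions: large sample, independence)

Answer: z = -1.3443, fail to reject H₀

Derivation:
H₀: p = 0.5, H₁: p ≠ 0.5
Standard error: SE = √(p₀(1-p₀)/n) = √(0.5×0.5/330) = 0.027524
z-statistic: z = (p̂ - p₀)/SE = (0.463 - 0.5)/0.027524 = -1.3443
Critical value: z_0.05 = ±1.645
p-value = 0.1789
Decision: fail to reject H₀ at α = 0.1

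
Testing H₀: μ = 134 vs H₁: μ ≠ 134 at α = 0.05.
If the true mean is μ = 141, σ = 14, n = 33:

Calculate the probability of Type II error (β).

Answer: β ≈ 0.1808

Derivation:
SE = σ/√n = 14/√33 = 2.4371
Critical values: μ₀ ± z_0.025×SE = 134 ± 1.960×2.4371
Acceptance region: (129.2233, 138.7767)
Under H₁ (μ = 141): z_high = (138.7767 - 141)/2.4371 = -0.9123, z_low = (129.2233 - 141)/2.4371 = -4.8323
β = P(not reject | H₁) = Φ(-0.9123) - Φ(-4.8323) ≈ 0.1808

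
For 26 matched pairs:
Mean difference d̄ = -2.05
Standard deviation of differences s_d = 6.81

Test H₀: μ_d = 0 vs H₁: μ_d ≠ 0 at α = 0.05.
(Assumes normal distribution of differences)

Answer: t = -1.5349, fail to reject H₀

Derivation:
df = n - 1 = 25
SE = s_d/√n = 6.81/√26 = 1.3356
t = d̄/SE = -2.05/1.3356 = -1.5349
Critical value: t_{0.025,25} = ±2.060
p-value ≈ 0.1374
Decision: fail to reject H₀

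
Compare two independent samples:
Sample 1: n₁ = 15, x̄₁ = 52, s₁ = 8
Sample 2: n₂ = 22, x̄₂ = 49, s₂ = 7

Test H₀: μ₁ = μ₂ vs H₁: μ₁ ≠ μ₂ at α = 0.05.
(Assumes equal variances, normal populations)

Answer: t = 1.2081, fail to reject H₀

Derivation:
Pooled variance: s²_p = [14×8² + 21×7²]/(35) = 55.0000
s_p = 7.4162
SE = s_p×√(1/n₁ + 1/n₂) = 7.4162×√(1/15 + 1/22) = 2.4833
t = (x̄₁ - x̄₂)/SE = (52 - 49)/2.4833 = 1.2081
df = 35, t-critical = ±2.030
Decision: fail to reject H₀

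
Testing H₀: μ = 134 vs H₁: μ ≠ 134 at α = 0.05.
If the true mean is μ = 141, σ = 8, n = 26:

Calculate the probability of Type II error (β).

Answer: β ≈ 0.0062

Derivation:
SE = σ/√n = 8/√26 = 1.5689
Critical values: μ₀ ± z_0.025×SE = 134 ± 1.960×1.5689
Acceptance region: (130.9250, 137.0750)
Under H₁ (μ = 141): z_high = (137.0750 - 141)/1.5689 = -2.5018, z_low = (130.9250 - 141)/1.5689 = -6.4217
β = P(not reject | H₁) = Φ(-2.5018) - Φ(-6.4217) ≈ 0.0062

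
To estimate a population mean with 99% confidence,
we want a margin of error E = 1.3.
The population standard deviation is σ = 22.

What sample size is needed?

z_0.005 = 2.576
n = (z×σ/E)² = (2.576×22/1.3)²
n = 1900.4234
Round up: n = 1901

Answer: n = 1901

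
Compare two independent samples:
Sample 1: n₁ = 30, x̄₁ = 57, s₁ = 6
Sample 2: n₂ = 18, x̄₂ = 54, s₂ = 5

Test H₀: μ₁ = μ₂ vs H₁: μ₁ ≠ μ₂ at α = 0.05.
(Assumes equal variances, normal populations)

Pooled variance: s²_p = [29×6² + 17×5²]/(46) = 31.9348
s_p = 5.6511
SE = s_p×√(1/n₁ + 1/n₂) = 5.6511×√(1/30 + 1/18) = 1.6848
t = (x̄₁ - x̄₂)/SE = (57 - 54)/1.6848 = 1.7806
df = 46, t-critical = ±2.013
Decision: fail to reject H₀

Answer: t = 1.7806, fail to reject H₀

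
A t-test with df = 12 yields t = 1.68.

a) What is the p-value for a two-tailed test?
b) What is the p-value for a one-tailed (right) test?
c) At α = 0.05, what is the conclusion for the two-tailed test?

Answer: a) 0.1188, b) 0.0594, c) fail to reject H₀

Derivation:
Using t-distribution with df = 12:
a) Two-tailed: p = 2×P(T > 1.68) = 0.1188
b) One-tailed: p = P(T > 1.68) = 0.0594
c) 0.1188 ≥ 0.05, fail to reject H₀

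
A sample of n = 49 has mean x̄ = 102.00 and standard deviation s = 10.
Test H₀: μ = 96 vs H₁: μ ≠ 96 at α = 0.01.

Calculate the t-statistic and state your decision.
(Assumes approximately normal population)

df = n - 1 = 48
SE = s/√n = 10/√49 = 1.4286
t = (x̄ - μ₀)/SE = (102.00 - 96)/1.4286 = 4.1999
Critical value: t_{0.005,48} = ±2.682
p-value ≈ 0.0001
Decision: reject H₀

Answer: t = 4.1999, reject H₀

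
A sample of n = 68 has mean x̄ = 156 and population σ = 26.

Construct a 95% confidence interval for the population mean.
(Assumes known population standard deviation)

Answer: (149.8201, 162.1799)

Derivation:
Confidence level: 95%, α = 0.05
z_0.025 = 1.960
SE = σ/√n = 26/√68 = 3.1530
Margin of error = 1.960 × 3.1530 = 6.1799
CI: x̄ ± margin = 156 ± 6.1799
CI: (149.8201, 162.1799)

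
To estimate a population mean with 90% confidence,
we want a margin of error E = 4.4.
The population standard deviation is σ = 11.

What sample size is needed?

Answer: n = 17

Derivation:
z_0.05 = 1.645
n = (z×σ/E)² = (1.645×11/4.4)²
n = 16.9127
Round up: n = 17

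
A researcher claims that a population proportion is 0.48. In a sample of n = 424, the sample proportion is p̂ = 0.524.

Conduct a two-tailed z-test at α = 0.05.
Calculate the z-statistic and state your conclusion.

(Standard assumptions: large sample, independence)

H₀: p = 0.48, H₁: p ≠ 0.48
Standard error: SE = √(p₀(1-p₀)/n) = √(0.48×0.52/424) = 0.024263
z-statistic: z = (p̂ - p₀)/SE = (0.524 - 0.48)/0.024263 = 1.8135
Critical value: z_0.025 = ±1.960
p-value = 0.0698
Decision: fail to reject H₀ at α = 0.05

Answer: z = 1.8135, fail to reject H₀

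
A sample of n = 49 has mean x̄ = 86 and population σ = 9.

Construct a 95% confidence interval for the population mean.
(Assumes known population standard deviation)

Answer: (83.4800, 88.5200)

Derivation:
Confidence level: 95%, α = 0.05
z_0.025 = 1.960
SE = σ/√n = 9/√49 = 1.2857
Margin of error = 1.960 × 1.2857 = 2.5200
CI: x̄ ± margin = 86 ± 2.5200
CI: (83.4800, 88.5200)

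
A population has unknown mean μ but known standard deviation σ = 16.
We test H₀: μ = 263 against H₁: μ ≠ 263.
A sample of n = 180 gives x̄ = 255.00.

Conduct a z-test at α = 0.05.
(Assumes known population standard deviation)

Answer: z = -6.7080, reject H₀

Derivation:
Standard error: SE = σ/√n = 16/√180 = 1.1926
z-statistic: z = (x̄ - μ₀)/SE = (255.00 - 263)/1.1926 = -6.7080
Critical value: ±1.960
p-value < 0.0001
Decision: reject H₀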